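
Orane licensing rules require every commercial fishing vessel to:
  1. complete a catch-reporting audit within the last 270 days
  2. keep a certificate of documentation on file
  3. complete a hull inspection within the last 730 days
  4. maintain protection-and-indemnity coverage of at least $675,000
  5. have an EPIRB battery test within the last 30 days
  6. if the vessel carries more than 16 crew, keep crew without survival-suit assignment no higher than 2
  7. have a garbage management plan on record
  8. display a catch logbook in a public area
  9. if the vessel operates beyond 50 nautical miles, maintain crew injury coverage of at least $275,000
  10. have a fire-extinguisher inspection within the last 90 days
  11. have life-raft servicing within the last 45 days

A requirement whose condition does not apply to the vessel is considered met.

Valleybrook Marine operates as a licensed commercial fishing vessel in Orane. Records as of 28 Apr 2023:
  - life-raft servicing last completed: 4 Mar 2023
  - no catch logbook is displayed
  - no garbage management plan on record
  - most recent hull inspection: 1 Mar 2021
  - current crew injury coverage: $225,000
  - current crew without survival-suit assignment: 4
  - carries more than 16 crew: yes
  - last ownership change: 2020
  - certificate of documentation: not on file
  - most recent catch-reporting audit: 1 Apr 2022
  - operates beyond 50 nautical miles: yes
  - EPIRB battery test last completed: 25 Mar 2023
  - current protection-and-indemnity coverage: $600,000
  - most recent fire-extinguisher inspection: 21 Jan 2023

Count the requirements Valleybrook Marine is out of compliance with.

11

1. catch-reporting audit 392 days ago vs limit 270 → not met
2. certificate of documentation absent → not met
3. hull inspection 788 days ago vs limit 730 → not met
4. protection-and-indemnity coverage $600,000 < $675,000 → not met
5. EPIRB battery test 34 days ago vs limit 30 → not met
6. condition 'carries more than 16 crew' holds; crew without survival-suit assignment 4 > 2 → not met
7. garbage management plan absent → not met
8. catch logbook absent → not met
9. condition 'operates beyond 50 nautical miles' holds; crew injury coverage $225,000 < $275,000 → not met
10. fire-extinguisher inspection 97 days ago vs limit 90 → not met
11. life-raft servicing 55 days ago vs limit 45 → not met
Not met: 11 of 11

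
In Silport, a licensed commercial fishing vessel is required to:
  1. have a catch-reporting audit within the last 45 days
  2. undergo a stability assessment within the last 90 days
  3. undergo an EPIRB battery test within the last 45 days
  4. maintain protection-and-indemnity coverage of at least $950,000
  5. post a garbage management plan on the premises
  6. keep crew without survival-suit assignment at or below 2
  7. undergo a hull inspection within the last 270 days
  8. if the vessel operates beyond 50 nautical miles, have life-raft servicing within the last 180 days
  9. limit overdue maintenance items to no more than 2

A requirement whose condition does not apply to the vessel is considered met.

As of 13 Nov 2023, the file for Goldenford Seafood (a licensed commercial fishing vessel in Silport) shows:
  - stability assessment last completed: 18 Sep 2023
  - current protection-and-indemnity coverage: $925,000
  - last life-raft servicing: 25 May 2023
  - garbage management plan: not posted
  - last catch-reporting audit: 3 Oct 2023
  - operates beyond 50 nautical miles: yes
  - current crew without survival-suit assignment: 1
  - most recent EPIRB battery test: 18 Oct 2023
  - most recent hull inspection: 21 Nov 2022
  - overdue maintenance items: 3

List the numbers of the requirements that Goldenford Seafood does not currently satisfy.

1. catch-reporting audit 41 days ago vs limit 45 → met
2. stability assessment 56 days ago vs limit 90 → met
3. EPIRB battery test 26 days ago vs limit 45 → met
4. protection-and-indemnity coverage $925,000 < $950,000 → not met
5. garbage management plan absent → not met
6. crew without survival-suit assignment 1 ≤ 2 → met
7. hull inspection 357 days ago vs limit 270 → not met
8. condition 'operates beyond 50 nautical miles' holds; life-raft servicing 172 days ago vs limit 180 → met
9. overdue maintenance items 3 > 2 → not met
Not met: 4, 5, 7, 9

4, 5, 7, 9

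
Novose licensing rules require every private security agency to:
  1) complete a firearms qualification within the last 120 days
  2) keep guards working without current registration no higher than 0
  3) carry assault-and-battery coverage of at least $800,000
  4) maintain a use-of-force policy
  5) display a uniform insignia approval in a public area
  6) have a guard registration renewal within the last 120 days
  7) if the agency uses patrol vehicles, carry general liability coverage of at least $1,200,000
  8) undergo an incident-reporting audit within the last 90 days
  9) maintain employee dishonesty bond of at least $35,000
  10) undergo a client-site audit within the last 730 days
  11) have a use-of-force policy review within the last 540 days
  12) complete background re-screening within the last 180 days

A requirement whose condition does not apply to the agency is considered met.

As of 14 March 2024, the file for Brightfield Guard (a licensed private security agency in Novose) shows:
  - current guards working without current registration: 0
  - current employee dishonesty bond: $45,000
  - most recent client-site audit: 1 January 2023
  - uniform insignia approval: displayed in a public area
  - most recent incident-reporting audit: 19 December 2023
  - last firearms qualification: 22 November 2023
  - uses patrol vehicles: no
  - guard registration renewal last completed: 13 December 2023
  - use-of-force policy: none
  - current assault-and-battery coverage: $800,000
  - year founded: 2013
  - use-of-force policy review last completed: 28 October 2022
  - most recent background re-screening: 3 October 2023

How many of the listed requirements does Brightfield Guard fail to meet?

1. firearms qualification 113 days ago vs limit 120 → met
2. guards working without current registration 0 ≤ 0 → met
3. assault-and-battery coverage $800,000 ≥ $800,000 → met
4. use-of-force policy absent → not met
5. uniform insignia approval present → met
6. guard registration renewal 92 days ago vs limit 120 → met
7. condition 'uses patrol vehicles' does not hold → requirement n/a → met
8. incident-reporting audit 86 days ago vs limit 90 → met
9. employee dishonesty bond $45,000 ≥ $35,000 → met
10. client-site audit 438 days ago vs limit 730 → met
11. use-of-force policy review 503 days ago vs limit 540 → met
12. background re-screening 163 days ago vs limit 180 → met
Not met: 1 of 12

1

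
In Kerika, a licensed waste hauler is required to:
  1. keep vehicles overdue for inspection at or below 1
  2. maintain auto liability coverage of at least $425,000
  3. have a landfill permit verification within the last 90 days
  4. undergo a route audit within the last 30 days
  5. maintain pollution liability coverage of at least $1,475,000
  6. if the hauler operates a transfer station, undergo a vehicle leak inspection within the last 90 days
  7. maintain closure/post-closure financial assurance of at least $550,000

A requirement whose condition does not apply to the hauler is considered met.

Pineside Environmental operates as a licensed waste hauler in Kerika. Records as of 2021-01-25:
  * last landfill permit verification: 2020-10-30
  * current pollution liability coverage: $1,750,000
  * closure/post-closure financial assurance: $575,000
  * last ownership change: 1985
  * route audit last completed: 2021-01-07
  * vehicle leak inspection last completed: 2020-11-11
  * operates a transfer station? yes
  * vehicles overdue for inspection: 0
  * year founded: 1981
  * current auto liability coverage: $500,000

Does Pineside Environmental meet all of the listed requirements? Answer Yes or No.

Yes

1. vehicles overdue for inspection 0 ≤ 1 → met
2. auto liability coverage $500,000 ≥ $425,000 → met
3. landfill permit verification 87 days ago vs limit 90 → met
4. route audit 18 days ago vs limit 30 → met
5. pollution liability coverage $1,750,000 ≥ $1,475,000 → met
6. condition 'operates a transfer station' holds; vehicle leak inspection 75 days ago vs limit 90 → met
7. closure/post-closure financial assurance $575,000 ≥ $550,000 → met
All met.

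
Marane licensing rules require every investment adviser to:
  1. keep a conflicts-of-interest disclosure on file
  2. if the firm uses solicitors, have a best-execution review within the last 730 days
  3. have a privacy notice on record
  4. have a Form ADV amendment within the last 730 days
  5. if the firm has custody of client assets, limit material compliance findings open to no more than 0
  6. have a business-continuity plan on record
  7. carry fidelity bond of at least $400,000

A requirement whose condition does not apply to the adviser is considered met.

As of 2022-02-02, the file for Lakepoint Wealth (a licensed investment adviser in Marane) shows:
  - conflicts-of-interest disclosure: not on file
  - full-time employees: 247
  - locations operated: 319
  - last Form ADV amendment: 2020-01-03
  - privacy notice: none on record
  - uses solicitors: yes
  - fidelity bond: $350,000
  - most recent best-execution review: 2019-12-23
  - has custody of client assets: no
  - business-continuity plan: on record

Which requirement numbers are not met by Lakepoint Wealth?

1. conflicts-of-interest disclosure absent → not met
2. condition 'uses solicitors' holds; best-execution review 772 days ago vs limit 730 → not met
3. privacy notice absent → not met
4. Form ADV amendment 761 days ago vs limit 730 → not met
5. condition 'has custody of client assets' does not hold → requirement n/a → met
6. business-continuity plan present → met
7. fidelity bond $350,000 < $400,000 → not met
Not met: 1, 2, 3, 4, 7

1, 2, 3, 4, 7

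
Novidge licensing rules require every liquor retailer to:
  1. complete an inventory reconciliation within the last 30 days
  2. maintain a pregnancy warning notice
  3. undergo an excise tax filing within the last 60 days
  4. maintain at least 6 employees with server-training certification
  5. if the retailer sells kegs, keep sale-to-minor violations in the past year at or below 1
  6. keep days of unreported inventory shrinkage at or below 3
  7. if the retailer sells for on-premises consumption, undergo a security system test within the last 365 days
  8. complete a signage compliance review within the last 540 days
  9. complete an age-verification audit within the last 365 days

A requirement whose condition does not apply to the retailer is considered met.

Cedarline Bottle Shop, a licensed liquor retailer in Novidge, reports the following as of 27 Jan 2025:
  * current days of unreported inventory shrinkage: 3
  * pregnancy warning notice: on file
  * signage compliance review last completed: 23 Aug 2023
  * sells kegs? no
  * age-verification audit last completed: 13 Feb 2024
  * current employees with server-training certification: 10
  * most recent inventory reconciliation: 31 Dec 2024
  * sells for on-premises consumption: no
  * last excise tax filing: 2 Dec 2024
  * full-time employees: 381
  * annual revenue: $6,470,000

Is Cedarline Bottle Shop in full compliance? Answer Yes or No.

Yes

1. inventory reconciliation 27 days ago vs limit 30 → met
2. pregnancy warning notice present → met
3. excise tax filing 56 days ago vs limit 60 → met
4. employees with server-training certification 10 ≥ 6 → met
5. condition 'sells kegs' does not hold → requirement n/a → met
6. days of unreported inventory shrinkage 3 ≤ 3 → met
7. condition 'sells for on-premises consumption' does not hold → requirement n/a → met
8. signage compliance review 523 days ago vs limit 540 → met
9. age-verification audit 349 days ago vs limit 365 → met
All met.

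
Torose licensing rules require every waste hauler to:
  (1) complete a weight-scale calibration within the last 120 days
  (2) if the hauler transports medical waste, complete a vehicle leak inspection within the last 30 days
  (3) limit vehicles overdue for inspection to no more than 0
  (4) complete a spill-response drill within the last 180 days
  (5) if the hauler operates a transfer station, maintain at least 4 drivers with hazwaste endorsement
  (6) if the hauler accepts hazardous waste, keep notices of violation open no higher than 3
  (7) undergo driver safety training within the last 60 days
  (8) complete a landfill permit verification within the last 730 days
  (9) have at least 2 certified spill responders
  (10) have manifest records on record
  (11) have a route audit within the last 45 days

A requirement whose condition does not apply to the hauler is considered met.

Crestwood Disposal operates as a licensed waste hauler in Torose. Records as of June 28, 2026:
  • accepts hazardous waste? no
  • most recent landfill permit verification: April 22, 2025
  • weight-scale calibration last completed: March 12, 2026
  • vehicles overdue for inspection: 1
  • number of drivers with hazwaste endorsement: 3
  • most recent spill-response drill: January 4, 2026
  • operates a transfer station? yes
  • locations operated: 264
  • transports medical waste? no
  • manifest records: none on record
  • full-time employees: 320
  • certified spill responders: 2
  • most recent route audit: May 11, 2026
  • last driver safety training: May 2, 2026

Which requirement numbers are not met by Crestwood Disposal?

1. weight-scale calibration 108 days ago vs limit 120 → met
2. condition 'transports medical waste' does not hold → requirement n/a → met
3. vehicles overdue for inspection 1 > 0 → not met
4. spill-response drill 175 days ago vs limit 180 → met
5. condition 'operates a transfer station' holds; drivers with hazwaste endorsement 3 < 4 → not met
6. condition 'accepts hazardous waste' does not hold → requirement n/a → met
7. driver safety training 57 days ago vs limit 60 → met
8. landfill permit verification 432 days ago vs limit 730 → met
9. certified spill responders 2 ≥ 2 → met
10. manifest records absent → not met
11. route audit 48 days ago vs limit 45 → not met
Not met: 3, 5, 10, 11

3, 5, 10, 11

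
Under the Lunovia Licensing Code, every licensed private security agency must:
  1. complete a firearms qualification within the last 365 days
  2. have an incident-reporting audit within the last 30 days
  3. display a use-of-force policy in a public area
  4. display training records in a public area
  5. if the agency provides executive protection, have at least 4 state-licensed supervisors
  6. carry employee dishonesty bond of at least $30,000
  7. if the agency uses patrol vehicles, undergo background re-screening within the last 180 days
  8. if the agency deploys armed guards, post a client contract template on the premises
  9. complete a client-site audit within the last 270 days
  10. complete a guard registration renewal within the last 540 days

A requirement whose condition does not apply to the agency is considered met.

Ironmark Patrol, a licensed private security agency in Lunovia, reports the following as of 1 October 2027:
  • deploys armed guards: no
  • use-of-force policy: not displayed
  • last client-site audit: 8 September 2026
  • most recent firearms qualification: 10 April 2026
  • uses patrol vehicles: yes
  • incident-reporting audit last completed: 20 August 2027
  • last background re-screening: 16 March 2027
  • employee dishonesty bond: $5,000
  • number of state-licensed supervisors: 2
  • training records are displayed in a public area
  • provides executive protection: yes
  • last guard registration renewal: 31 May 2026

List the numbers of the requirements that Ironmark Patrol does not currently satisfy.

1. firearms qualification 539 days ago vs limit 365 → not met
2. incident-reporting audit 42 days ago vs limit 30 → not met
3. use-of-force policy absent → not met
4. training records present → met
5. condition 'provides executive protection' holds; state-licensed supervisors 2 < 4 → not met
6. employee dishonesty bond $5,000 < $30,000 → not met
7. condition 'uses patrol vehicles' holds; background re-screening 199 days ago vs limit 180 → not met
8. condition 'deploys armed guards' does not hold → requirement n/a → met
9. client-site audit 388 days ago vs limit 270 → not met
10. guard registration renewal 488 days ago vs limit 540 → met
Not met: 1, 2, 3, 5, 6, 7, 9

1, 2, 3, 5, 6, 7, 9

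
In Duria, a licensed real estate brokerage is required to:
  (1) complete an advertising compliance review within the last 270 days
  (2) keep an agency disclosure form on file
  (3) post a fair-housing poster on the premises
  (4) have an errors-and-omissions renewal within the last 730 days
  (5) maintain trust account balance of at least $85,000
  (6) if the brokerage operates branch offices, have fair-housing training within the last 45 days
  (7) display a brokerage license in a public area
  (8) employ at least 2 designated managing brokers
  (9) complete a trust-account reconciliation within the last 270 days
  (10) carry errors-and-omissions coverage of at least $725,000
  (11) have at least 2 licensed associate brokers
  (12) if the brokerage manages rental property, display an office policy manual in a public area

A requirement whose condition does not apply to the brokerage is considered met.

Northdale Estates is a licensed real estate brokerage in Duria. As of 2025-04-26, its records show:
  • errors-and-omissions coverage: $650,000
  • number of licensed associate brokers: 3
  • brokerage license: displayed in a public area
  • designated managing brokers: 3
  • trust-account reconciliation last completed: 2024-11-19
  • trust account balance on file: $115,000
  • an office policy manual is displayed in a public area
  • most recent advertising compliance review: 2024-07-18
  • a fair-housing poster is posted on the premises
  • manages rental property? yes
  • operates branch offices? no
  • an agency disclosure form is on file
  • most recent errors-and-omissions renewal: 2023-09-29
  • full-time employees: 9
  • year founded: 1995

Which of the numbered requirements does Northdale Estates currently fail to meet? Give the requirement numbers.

1, 10

1. advertising compliance review 282 days ago vs limit 270 → not met
2. agency disclosure form present → met
3. fair-housing poster present → met
4. errors-and-omissions renewal 575 days ago vs limit 730 → met
5. trust account balance $115,000 ≥ $85,000 → met
6. condition 'operates branch offices' does not hold → requirement n/a → met
7. brokerage license present → met
8. designated managing brokers 3 ≥ 2 → met
9. trust-account reconciliation 158 days ago vs limit 270 → met
10. errors-and-omissions coverage $650,000 < $725,000 → not met
11. licensed associate brokers 3 ≥ 2 → met
12. condition 'manages rental property' holds; office policy manual present → met
Not met: 1, 10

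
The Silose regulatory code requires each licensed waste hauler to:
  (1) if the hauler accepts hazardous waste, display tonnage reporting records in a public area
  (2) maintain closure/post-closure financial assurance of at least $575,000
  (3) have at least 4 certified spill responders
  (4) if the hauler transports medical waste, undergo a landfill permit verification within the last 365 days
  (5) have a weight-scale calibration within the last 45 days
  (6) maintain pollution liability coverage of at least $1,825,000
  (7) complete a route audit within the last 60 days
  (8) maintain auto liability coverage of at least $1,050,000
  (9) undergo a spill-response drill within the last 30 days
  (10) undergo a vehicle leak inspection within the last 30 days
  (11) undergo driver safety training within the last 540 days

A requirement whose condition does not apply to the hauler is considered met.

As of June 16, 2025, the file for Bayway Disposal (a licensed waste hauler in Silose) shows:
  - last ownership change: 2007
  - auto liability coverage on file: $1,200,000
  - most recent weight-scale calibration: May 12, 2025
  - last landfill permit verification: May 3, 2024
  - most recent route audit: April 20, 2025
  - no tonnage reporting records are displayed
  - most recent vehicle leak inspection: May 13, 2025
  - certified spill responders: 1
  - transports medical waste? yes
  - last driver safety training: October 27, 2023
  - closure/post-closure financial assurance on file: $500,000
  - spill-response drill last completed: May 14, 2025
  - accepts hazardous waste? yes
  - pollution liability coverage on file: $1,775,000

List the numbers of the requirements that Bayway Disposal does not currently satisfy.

1. condition 'accepts hazardous waste' holds; tonnage reporting records absent → not met
2. closure/post-closure financial assurance $500,000 < $575,000 → not met
3. certified spill responders 1 < 4 → not met
4. condition 'transports medical waste' holds; landfill permit verification 409 days ago vs limit 365 → not met
5. weight-scale calibration 35 days ago vs limit 45 → met
6. pollution liability coverage $1,775,000 < $1,825,000 → not met
7. route audit 57 days ago vs limit 60 → met
8. auto liability coverage $1,200,000 ≥ $1,050,000 → met
9. spill-response drill 33 days ago vs limit 30 → not met
10. vehicle leak inspection 34 days ago vs limit 30 → not met
11. driver safety training 598 days ago vs limit 540 → not met
Not met: 1, 2, 3, 4, 6, 9, 10, 11

1, 2, 3, 4, 6, 9, 10, 11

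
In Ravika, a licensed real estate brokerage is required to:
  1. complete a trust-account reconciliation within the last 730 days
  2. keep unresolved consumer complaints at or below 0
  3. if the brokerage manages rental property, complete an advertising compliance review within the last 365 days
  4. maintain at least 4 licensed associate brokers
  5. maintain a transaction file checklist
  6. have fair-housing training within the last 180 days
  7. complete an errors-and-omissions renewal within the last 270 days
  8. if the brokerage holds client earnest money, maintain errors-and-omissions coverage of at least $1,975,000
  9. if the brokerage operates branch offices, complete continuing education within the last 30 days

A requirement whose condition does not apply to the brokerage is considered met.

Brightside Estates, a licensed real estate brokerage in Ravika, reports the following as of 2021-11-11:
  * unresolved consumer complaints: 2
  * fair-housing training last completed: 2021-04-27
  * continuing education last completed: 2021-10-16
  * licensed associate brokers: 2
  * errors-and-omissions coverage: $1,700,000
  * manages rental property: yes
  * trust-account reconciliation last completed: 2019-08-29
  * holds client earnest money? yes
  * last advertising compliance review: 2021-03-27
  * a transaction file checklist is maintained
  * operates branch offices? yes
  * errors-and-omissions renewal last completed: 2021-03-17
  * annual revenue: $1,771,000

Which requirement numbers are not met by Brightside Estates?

1. trust-account reconciliation 805 days ago vs limit 730 → not met
2. unresolved consumer complaints 2 > 0 → not met
3. condition 'manages rental property' holds; advertising compliance review 229 days ago vs limit 365 → met
4. licensed associate brokers 2 < 4 → not met
5. transaction file checklist present → met
6. fair-housing training 198 days ago vs limit 180 → not met
7. errors-and-omissions renewal 239 days ago vs limit 270 → met
8. condition 'holds client earnest money' holds; errors-and-omissions coverage $1,700,000 < $1,975,000 → not met
9. condition 'operates branch offices' holds; continuing education 26 days ago vs limit 30 → met
Not met: 1, 2, 4, 6, 8

1, 2, 4, 6, 8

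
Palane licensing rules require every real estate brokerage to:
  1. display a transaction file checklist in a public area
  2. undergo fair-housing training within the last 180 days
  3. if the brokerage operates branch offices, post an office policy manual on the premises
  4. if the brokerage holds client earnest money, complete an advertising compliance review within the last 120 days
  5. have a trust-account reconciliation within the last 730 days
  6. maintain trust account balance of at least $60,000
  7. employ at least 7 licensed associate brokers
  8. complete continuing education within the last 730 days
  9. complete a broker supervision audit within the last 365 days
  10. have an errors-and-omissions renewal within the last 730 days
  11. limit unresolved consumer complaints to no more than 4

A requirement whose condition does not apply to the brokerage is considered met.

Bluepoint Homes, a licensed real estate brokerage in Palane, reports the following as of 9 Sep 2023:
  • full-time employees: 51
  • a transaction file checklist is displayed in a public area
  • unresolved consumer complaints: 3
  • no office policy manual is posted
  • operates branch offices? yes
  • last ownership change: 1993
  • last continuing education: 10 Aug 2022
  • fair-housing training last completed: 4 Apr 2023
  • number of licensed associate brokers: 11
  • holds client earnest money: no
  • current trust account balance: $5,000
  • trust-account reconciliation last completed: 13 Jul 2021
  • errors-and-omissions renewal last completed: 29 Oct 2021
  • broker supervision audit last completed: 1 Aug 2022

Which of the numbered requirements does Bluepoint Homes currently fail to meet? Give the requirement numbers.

3, 5, 6, 9

1. transaction file checklist present → met
2. fair-housing training 158 days ago vs limit 180 → met
3. condition 'operates branch offices' holds; office policy manual absent → not met
4. condition 'holds client earnest money' does not hold → requirement n/a → met
5. trust-account reconciliation 788 days ago vs limit 730 → not met
6. trust account balance $5,000 < $60,000 → not met
7. licensed associate brokers 11 ≥ 7 → met
8. continuing education 395 days ago vs limit 730 → met
9. broker supervision audit 404 days ago vs limit 365 → not met
10. errors-and-omissions renewal 680 days ago vs limit 730 → met
11. unresolved consumer complaints 3 ≤ 4 → met
Not met: 3, 5, 6, 9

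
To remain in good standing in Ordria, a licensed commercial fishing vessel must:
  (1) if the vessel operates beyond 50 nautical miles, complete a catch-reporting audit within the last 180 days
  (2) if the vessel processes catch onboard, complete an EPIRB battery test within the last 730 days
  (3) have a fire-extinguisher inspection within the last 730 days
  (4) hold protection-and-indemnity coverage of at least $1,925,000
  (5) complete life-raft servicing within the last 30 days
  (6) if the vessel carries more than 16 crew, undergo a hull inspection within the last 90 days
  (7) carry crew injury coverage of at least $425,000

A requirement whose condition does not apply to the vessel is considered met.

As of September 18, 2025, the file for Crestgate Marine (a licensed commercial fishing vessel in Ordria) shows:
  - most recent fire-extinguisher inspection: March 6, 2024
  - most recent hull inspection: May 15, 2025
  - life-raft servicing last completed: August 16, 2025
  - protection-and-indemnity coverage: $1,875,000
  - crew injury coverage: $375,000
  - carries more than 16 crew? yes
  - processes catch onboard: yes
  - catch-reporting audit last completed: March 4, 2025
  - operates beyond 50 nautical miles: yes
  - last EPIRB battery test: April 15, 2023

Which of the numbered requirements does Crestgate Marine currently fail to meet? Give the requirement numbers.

1. condition 'operates beyond 50 nautical miles' holds; catch-reporting audit 198 days ago vs limit 180 → not met
2. condition 'processes catch onboard' holds; EPIRB battery test 887 days ago vs limit 730 → not met
3. fire-extinguisher inspection 561 days ago vs limit 730 → met
4. protection-and-indemnity coverage $1,875,000 < $1,925,000 → not met
5. life-raft servicing 33 days ago vs limit 30 → not met
6. condition 'carries more than 16 crew' holds; hull inspection 126 days ago vs limit 90 → not met
7. crew injury coverage $375,000 < $425,000 → not met
Not met: 1, 2, 4, 5, 6, 7

1, 2, 4, 5, 6, 7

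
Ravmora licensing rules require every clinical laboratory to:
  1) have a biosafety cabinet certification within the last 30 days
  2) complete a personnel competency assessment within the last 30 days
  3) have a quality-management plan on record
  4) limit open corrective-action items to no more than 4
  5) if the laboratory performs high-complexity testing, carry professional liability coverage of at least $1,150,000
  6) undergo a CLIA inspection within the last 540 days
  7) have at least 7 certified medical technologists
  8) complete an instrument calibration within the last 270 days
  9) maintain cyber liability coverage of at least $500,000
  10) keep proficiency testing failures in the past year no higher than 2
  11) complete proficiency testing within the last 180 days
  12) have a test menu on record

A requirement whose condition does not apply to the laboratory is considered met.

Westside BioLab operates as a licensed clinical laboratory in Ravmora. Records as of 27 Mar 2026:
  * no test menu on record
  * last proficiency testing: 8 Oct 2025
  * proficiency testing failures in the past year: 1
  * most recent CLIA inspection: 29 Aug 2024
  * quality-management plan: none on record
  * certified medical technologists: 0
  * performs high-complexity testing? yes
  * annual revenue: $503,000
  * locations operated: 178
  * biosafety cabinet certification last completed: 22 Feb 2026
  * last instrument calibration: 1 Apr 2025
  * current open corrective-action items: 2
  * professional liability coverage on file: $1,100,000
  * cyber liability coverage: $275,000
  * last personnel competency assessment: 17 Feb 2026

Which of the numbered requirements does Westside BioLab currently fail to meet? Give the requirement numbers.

1. biosafety cabinet certification 33 days ago vs limit 30 → not met
2. personnel competency assessment 38 days ago vs limit 30 → not met
3. quality-management plan absent → not met
4. open corrective-action items 2 ≤ 4 → met
5. condition 'performs high-complexity testing' holds; professional liability coverage $1,100,000 < $1,150,000 → not met
6. CLIA inspection 575 days ago vs limit 540 → not met
7. certified medical technologists 0 < 7 → not met
8. instrument calibration 360 days ago vs limit 270 → not met
9. cyber liability coverage $275,000 < $500,000 → not met
10. proficiency testing failures in the past year 1 ≤ 2 → met
11. proficiency testing 170 days ago vs limit 180 → met
12. test menu absent → not met
Not met: 1, 2, 3, 5, 6, 7, 8, 9, 12

1, 2, 3, 5, 6, 7, 8, 9, 12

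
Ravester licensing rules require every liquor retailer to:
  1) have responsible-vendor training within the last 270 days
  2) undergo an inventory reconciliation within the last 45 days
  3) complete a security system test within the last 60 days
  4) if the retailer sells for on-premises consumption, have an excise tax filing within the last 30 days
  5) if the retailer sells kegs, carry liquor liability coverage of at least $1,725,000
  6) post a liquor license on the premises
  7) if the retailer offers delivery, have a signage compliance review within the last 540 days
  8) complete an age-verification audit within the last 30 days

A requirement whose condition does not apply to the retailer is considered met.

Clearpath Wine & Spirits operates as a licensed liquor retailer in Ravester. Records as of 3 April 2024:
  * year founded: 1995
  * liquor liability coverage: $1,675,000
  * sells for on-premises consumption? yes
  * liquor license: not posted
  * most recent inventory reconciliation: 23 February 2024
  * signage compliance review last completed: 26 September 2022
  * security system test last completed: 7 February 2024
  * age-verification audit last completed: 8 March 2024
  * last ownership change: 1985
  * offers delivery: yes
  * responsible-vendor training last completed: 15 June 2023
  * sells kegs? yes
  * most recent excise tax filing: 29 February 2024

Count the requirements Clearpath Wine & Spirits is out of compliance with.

1. responsible-vendor training 293 days ago vs limit 270 → not met
2. inventory reconciliation 40 days ago vs limit 45 → met
3. security system test 56 days ago vs limit 60 → met
4. condition 'sells for on-premises consumption' holds; excise tax filing 34 days ago vs limit 30 → not met
5. condition 'sells kegs' holds; liquor liability coverage $1,675,000 < $1,725,000 → not met
6. liquor license absent → not met
7. condition 'offers delivery' holds; signage compliance review 555 days ago vs limit 540 → not met
8. age-verification audit 26 days ago vs limit 30 → met
Not met: 5 of 8

5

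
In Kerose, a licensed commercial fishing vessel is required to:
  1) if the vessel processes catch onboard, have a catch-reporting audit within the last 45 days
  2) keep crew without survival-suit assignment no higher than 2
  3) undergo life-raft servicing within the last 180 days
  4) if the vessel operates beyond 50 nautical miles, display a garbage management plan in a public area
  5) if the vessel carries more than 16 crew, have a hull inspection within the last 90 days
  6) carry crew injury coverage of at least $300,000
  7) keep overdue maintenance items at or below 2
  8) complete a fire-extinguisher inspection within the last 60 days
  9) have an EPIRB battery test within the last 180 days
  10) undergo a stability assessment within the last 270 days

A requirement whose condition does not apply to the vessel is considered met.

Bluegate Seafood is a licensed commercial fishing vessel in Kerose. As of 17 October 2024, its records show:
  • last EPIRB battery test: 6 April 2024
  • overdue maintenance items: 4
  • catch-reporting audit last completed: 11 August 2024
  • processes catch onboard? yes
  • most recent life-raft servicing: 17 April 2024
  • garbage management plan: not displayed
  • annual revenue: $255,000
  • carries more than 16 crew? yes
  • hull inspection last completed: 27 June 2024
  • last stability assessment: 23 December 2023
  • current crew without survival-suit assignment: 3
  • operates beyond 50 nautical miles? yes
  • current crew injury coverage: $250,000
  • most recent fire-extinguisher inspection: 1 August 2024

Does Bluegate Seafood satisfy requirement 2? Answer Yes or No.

2. crew without survival-suit assignment 3 > 2 → not met

No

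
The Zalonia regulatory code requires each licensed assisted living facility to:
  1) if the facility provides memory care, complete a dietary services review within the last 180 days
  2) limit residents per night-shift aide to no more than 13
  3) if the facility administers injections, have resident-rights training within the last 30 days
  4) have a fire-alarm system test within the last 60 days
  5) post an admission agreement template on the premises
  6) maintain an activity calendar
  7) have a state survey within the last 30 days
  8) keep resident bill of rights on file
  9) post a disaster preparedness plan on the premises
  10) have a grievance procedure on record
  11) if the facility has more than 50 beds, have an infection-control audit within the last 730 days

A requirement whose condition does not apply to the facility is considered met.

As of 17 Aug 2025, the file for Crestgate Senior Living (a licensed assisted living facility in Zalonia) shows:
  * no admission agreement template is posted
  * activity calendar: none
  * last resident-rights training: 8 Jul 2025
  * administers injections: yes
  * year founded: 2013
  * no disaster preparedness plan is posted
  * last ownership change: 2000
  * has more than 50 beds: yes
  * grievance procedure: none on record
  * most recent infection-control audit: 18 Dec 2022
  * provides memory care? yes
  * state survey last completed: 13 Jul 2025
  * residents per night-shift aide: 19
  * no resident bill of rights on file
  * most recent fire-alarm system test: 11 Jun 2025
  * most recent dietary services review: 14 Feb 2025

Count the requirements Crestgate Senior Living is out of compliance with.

1. condition 'provides memory care' holds; dietary services review 184 days ago vs limit 180 → not met
2. residents per night-shift aide 19 > 13 → not met
3. condition 'administers injections' holds; resident-rights training 40 days ago vs limit 30 → not met
4. fire-alarm system test 67 days ago vs limit 60 → not met
5. admission agreement template absent → not met
6. activity calendar absent → not met
7. state survey 35 days ago vs limit 30 → not met
8. resident bill of rights absent → not met
9. disaster preparedness plan absent → not met
10. grievance procedure absent → not met
11. condition 'has more than 50 beds' holds; infection-control audit 973 days ago vs limit 730 → not met
Not met: 11 of 11

11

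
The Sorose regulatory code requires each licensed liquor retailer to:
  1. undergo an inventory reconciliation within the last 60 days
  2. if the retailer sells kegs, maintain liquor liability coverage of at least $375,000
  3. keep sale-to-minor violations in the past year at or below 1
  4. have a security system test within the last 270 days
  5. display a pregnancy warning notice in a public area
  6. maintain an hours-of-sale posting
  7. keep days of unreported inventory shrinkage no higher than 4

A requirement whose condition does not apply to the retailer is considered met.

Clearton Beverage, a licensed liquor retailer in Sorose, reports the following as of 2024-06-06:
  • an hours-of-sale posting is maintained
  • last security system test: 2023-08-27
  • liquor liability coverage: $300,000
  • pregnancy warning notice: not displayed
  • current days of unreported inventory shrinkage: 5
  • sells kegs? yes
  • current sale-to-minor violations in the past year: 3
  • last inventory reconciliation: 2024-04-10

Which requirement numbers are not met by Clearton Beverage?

1. inventory reconciliation 57 days ago vs limit 60 → met
2. condition 'sells kegs' holds; liquor liability coverage $300,000 < $375,000 → not met
3. sale-to-minor violations in the past year 3 > 1 → not met
4. security system test 284 days ago vs limit 270 → not met
5. pregnancy warning notice absent → not met
6. hours-of-sale posting present → met
7. days of unreported inventory shrinkage 5 > 4 → not met
Not met: 2, 3, 4, 5, 7

2, 3, 4, 5, 7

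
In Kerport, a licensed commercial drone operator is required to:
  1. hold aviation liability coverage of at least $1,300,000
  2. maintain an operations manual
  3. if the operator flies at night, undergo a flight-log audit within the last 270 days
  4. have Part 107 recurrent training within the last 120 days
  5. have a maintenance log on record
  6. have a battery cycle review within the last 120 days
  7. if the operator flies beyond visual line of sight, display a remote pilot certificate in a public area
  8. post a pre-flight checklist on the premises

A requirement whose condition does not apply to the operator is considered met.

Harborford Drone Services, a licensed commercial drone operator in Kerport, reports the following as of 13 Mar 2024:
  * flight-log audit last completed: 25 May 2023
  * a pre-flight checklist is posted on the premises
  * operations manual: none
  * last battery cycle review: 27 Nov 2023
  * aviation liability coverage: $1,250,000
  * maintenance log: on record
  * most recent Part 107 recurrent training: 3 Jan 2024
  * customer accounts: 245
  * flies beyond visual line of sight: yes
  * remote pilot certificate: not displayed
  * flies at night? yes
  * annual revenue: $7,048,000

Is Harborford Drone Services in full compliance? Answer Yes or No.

No

1. aviation liability coverage $1,250,000 < $1,300,000 → not met
2. operations manual absent → not met
3. condition 'flies at night' holds; flight-log audit 293 days ago vs limit 270 → not met
4. Part 107 recurrent training 70 days ago vs limit 120 → met
5. maintenance log present → met
6. battery cycle review 107 days ago vs limit 120 → met
7. condition 'flies beyond visual line of sight' holds; remote pilot certificate absent → not met
8. pre-flight checklist present → met
Not met: 1, 2, 3, 7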